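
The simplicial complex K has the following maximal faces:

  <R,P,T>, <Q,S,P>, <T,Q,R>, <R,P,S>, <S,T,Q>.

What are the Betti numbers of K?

b_0 = 1, b_1 = 1, b_2 = 0.

Fix the vertex order P < Q < R < S < T and write every simplex with vertices in increasing order. Then dim K = 2 and the simplices of K are:

  0-simplices (5): P, Q, R, S, T
  1-simplices (10): PQ, PR, PS, PT, QR, QS, QT, RS, RT, ST
  2-simplices (5): PQS, PRS, PRT, QRT, QST

Hence C_0 ≅ Z^5, C_1 ≅ Z^10, C_2 ≅ Z^5.

The boundary map ∂_1: C_1 → C_0 maps an edge to its endpoints' difference, ∂[p,q] = q − p. For instance
  ∂QT = T − Q.
The resulting 5×10 matrix has rank 4, and its Smith normal form has invariant factors (1,1,1,1).

The boundary map ∂_2: C_2 → C_1 maps a triangle to the signed sum of its edges. For instance
  ∂QRT = RT − QT + QR,
  ∂PRT = RT − PT + PR.
The resulting 10×5 matrix has rank 5, and its Smith normal form has invariant factors (1,1,1,1,1).

Reading off H_k = ker ∂_k / im ∂_{k+1}:

  H_0: rank C_0 − rank ∂_1 = 5 − 4 = 1, and the invariant factors of ∂_1 are all 1, so H_0 ≅ Z.
  H_1: rank ker ∂_1 − rank ∂_2 = (10 − 4) − 5 = 1, and the invariant factors of ∂_2 are all 1, so H_1 ≅ Z.
  H_2: rank ker ∂_2 − rank ∂_3 = (5 − 5) − 0 = 0, and there is no ∂_3, so H_2 ≅ 0.

Hence the Betti numbers are b_0 = 1, b_1 = 1, b_2 = 0.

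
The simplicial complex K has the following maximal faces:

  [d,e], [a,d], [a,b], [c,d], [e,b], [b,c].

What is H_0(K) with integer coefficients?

K has 5 vertices, 6 edges.
rank ∂_0 = 0, rank ∂_1 = 4 ⇒ b_0 = 5 − 0 − 4 = 1; all invariant factors of ∂_1 are 1 so no torsion. So H_0 = Z.

H_0 = Z.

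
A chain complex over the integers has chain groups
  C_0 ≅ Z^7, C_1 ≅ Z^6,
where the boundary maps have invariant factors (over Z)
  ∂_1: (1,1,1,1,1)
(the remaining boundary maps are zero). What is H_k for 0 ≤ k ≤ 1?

H_0 ≅ Z^2,  H_1 ≅ Z.

H_0: b_0 = 7 − 0 − 5 = 2; torsion from ∂_1 factors > 1: none. So H_0 ≅ Z^2.
H_1: b_1 = 6 − 5 − 0 = 1; torsion from ∂_2 factors > 1: none. So H_1 ≅ Z.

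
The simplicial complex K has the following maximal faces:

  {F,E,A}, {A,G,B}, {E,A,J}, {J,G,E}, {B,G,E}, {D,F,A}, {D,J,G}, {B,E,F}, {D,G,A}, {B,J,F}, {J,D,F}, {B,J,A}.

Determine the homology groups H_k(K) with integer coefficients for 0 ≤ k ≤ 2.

H_0 = Z,  H_1 = Z/2Z,  H_2 = 0.

We work with the vertex ordering A < B < D < E < F < G < J. The simplices of K, each written with vertices in increasing order, are:

  0-simplices (7): A, B, D, E, F, G, J
  1-simplices (18): AB, AD, AE, AF, AG, AJ, BE, BF, BG, BJ, DF, DG, DJ, EF, EG, EJ, FJ, GJ
  2-simplices (12): ABG, ABJ, ADF, ADG, AEF, AEJ, BEF, BEG, BFJ, DFJ, DGJ, EGJ

so the chain groups are C_0 ≅ Z^7, C_1 ≅ Z^18, C_2 ≅ Z^12.

Boundary ∂_1: C_1 → C_0 is given by ∂[p,q] = [q] − [p]. For instance
  ∂DG = G − D.
The resulting 7×18 matrix has rank 6, and its Smith normal form has invariant factors (1,1,1,1,1,1).

The boundary map ∂_2: C_2 → C_1 sends each 2-simplex [p,q,r] to [q,r] − [p,r] + [p,q]. For instance
  ∂AEJ = EJ − AJ + AE,
  ∂AEF = EF − AF + AE.
As a 18×12 matrix over Z this has rank 12, with invariant factors (1,1,1,1,1,1,1,1,1,1,1,2).

Computing H_k = (kernel of ∂_k) / (image of ∂_{k+1}):

  H_0: rank C_0 − rank ∂_1 = 7 − 6 = 1, and the invariant factors of ∂_1 are all 1, so H_0 = Z.
  H_1: rank ker ∂_1 − rank ∂_2 = (18 − 6) − 12 = 0, and ∂_2 has invariant factor 2 > 1, so H_1 = Z/2Z.
  H_2: rank ker ∂_2 − rank ∂_3 = (12 − 12) − 0 = 0, and there is no ∂_3, so H_2 = 0.

As a check, the Euler characteristic is 7 − 18 + 12 = 1, which agrees with 1 − 0 + 0 = 1.
(K is a triangulation of the real projective plane RP^2.)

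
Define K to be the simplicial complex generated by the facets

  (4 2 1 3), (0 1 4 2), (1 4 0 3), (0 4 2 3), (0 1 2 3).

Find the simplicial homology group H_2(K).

Take the total order 0 < 1 < 2 < 3 < 4 on the vertex set. Then K (dimension 3) consists of the simplices:

  0-simplices (5): [0], [1], [2], [3], [4]
  1-simplices (10): [0,1], [0,2], [0,3], [0,4], [1,2], [1,3], [1,4], [2,3], [2,4], [3,4]
  2-simplices (10): [0,1,2], [0,1,3], [0,1,4], [0,2,3], [0,2,4], [0,3,4], [1,2,3], [1,2,4], [1,3,4], [2,3,4]
  3-simplices (5): [0,1,2,3], [0,1,2,4], [0,1,3,4], [0,2,3,4], [1,2,3,4]

so the chain groups are C_0 ≅ Z^5, C_1 ≅ Z^10, C_2 ≅ Z^10, C_3 ≅ Z^5.

Boundary ∂_1: C_1 → C_0 is given by ∂[p,q] = [q] − [p]. For instance
  ∂[1,2] = [2] − [1].
This gives a 5×10 integer matrix of rank 4; reducing to Smith normal form yields diagonal entries (1,1,1,1).

The boundary map ∂_2: C_2 → C_1 acts by ∂[p,q,r] = [q,r] − [p,r] + [p,q]. For instance
  ∂[0,1,3] = [1,3] − [0,3] + [0,1],
  ∂[0,1,4] = [1,4] − [0,4] + [0,1].
The 10×10 boundary matrix has rank 6 and Smith normal form diag(1,1,1,1,1,1).

Boundary ∂_3: C_3 → C_2 sends each 3-simplex σ to the alternating sum Σ_i (−1)^i (σ with its i-th vertex removed). For instance
  ∂[0,1,2,4] = [1,2,4] − [0,2,4] + [0,1,4] − [0,1,2],
  ∂[0,1,2,3] = [1,2,3] − [0,2,3] + [0,1,3] − [0,1,2].
This gives a 10×5 integer matrix of rank 4; reducing to Smith normal form yields diagonal entries (1,1,1,1).

From H_k ≅ ker(∂_k) / im(∂_{k+1}) we obtain:

  H_2: rank ker ∂_2 − rank ∂_3 = (10 − 6) − 4 = 0, and the invariant factors of ∂_3 are all 1, so H_2 = 0.

(K is a triangulation of the 3-sphere S^3.)

H_2 ≅ 0.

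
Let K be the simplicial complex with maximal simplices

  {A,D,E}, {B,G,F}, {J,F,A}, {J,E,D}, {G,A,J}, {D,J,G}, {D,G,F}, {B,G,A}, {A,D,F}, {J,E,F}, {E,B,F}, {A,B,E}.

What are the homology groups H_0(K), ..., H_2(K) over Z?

We work with the vertex ordering A < B < D < E < F < G < J. The simplices of K, each written with vertices in increasing order, are:

  0-simplices (7): A, B, D, E, F, G, J
  1-simplices (18): AB, AD, AE, AF, AG, AJ, BE, BF, BG, DE, DF, DG, DJ, EF, EJ, FG, FJ, GJ
  2-simplices (12): ABE, ABG, ADE, ADF, AFJ, AGJ, BEF, BFG, DEJ, DFG, DGJ, EFJ

giving chain groups C_0 ≅ Z^7, C_1 ≅ Z^18, C_2 ≅ Z^12.

The boundary map ∂_1: C_1 → C_0 is given by ∂[p,q] = [q] − [p].
The 7×18 boundary matrix has rank 6 and Smith normal form diag(1,1,1,1,1,1).

The boundary map ∂_2: C_2 → C_1 acts by ∂[p,q,r] = [q,r] − [p,r] + [p,q]. For instance
  ∂DFG = FG − DG + DF,
  ∂AFJ = FJ − AJ + AF.
This gives a 18×12 integer matrix of rank 12; reducing to Smith normal form yields diagonal entries (1,1,1,1,1,1,1,1,1,1,1,2).

Computing H_k = (kernel of ∂_k) / (image of ∂_{k+1}):

  H_0: rank C_0 − rank ∂_1 = 7 − 6 = 1, and the invariant factors of ∂_1 are all 1, so H_0 = Z.
  H_1: rank ker ∂_1 − rank ∂_2 = (18 − 6) − 12 = 0, and ∂_2 has invariant factor 2 > 1, so H_1 = Z/2.
  H_2: rank ker ∂_2 − rank ∂_3 = (12 − 12) − 0 = 0, and there is no ∂_3, so H_2 = 0.

H_0 ≅ Z,  H_1 ≅ Z/2,  H_2 = 0.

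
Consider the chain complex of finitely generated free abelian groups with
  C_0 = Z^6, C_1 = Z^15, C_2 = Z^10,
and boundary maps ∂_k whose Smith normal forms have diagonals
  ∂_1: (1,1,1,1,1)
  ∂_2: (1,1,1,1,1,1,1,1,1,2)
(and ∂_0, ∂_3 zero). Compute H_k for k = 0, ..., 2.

H_0 ≅ Z,  H_1 ≅ Z/2Z,  H_2 = 0.

H_0: b_0 = 6 − 0 − 5 = 1; torsion from ∂_1 factors > 1: none. So H_0 ≅ Z.
H_1: b_1 = 15 − 5 − 10 = 0; torsion from ∂_2 factors > 1: [2]. So H_1 ≅ Z/2Z.
H_2: b_2 = 10 − 10 − 0 = 0; torsion from ∂_3 factors > 1: none. So H_2 ≅ 0.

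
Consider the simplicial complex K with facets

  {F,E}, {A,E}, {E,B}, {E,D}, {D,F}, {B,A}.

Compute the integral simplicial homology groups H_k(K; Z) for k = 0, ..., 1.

H_0 = Z,  H_1 = Z^2.

Order the vertices as A < B < D < E < F. Listing each simplex with vertices in this order, K has dimension 1 with simplices:

  0-simplices (5): A, B, D, E, F
  1-simplices (6): AB, AE, BE, DE, DF, EF

Hence C_0 ≅ Z^5, C_1 ≅ Z^6.

The boundary map ∂_1: C_1 → C_0 is given by ∂[p,q] = [q] − [p].
The 5×6 boundary matrix has rank 4 and Smith normal form diag(1,1,1,1).

Reading off H_k = ker ∂_k / im ∂_{k+1}:

  H_0: rank C_0 − rank ∂_1 = 5 − 4 = 1, and the invariant factors of ∂_1 are all 1, so H_0 ≅ Z.
  H_1: rank ker ∂_1 − rank ∂_2 = (6 − 4) − 0 = 2, and there is no ∂_2, so H_1 ≅ Z^2.

As a check, the Euler characteristic is 5 − 6 = -1, which agrees with 1 − 2 = -1.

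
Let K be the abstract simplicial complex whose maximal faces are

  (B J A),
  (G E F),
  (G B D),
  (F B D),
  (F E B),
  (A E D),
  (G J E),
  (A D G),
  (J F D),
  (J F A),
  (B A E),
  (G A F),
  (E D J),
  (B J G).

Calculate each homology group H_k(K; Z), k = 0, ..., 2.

H_0 ≅ Z,  H_1 ≅ Z^2,  H_2 ≅ Z.

Fix the vertex order A < B < D < E < F < G < J and write every simplex with vertices in increasing order. Then dim K = 2 and the simplices of K are:

  0-simplices (7): A, B, D, E, F, G, J
  1-simplices (21): AB, AD, AE, AF, AG, AJ, BD, BE, BF, BG, BJ, DE, DF, DG, DJ, EF, EG, EJ, FG, FJ, GJ
  2-simplices (14): ABE, ABJ, ADE, ADG, AFG, AFJ, BDF, BDG, BEF, BGJ, DEJ, DFJ, EFG, EGJ

so the chain groups are C_0 ≅ Z^7, C_1 ≅ Z^21, C_2 ≅ Z^14.

Boundary ∂_1: C_1 → C_0 sends each edge [p,q] (with p < q) to q − p.
As a 7×21 matrix over Z this has rank 6, with invariant factors (1,1,1,1,1,1).

∂_2: C_2 → C_1 maps a triangle to the signed sum of its edges. For instance
  ∂BDF = DF − BF + BD,
  ∂AFG = FG − AG + AF.
This gives a 21×14 integer matrix of rank 13; reducing to Smith normal form yields diagonal entries (1,1,1,1,1,1,1,1,1,1,1,1,1).

Now H_k = ker ∂_k / im ∂_{k+1}, so:

  H_0: rank C_0 − rank ∂_1 = 7 − 6 = 1, and the invariant factors of ∂_1 are all 1, so H_0 = Z.
  H_1: rank ker ∂_1 − rank ∂_2 = (21 − 6) − 13 = 2, and the invariant factors of ∂_2 are all 1, so H_1 = Z^2.
  H_2: rank ker ∂_2 − rank ∂_3 = (14 − 13) − 0 = 1, and there is no ∂_3, so H_2 = Z.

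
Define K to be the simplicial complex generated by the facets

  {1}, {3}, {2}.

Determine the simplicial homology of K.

We work with the vertex ordering 1 < 2 < 3. The simplices of K, each written with vertices in increasing order, are:

  0-simplices (3): [1], [2], [3]

so the chain groups are C_0 ≅ Z^3.

Computing H_k = (kernel of ∂_k) / (image of ∂_{k+1}):

  H_0: rank C_0 − rank ∂_1 = 3 − 0 = 3, and there is no ∂_1, so H_0 = Z^3.

(K is a triangulation of a set of 3 points.)

H_0 = Z^3.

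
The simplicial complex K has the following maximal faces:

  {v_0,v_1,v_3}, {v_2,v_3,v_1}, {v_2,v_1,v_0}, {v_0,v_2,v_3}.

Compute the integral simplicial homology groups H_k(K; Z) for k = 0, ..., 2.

Order the vertices as v_0 < v_1 < v_2 < v_3. Listing each simplex with vertices in this order, K has dimension 2 with simplices:

  0-simplices (4): [v_0], [v_1], [v_2], [v_3]
  1-simplices (6): [v_0,v_1], [v_0,v_2], [v_0,v_3], [v_1,v_2], [v_1,v_3], [v_2,v_3]
  2-simplices (4): [v_0,v_1,v_2], [v_0,v_1,v_3], [v_0,v_2,v_3], [v_1,v_2,v_3]

giving chain groups C_0 ≅ Z^4, C_1 ≅ Z^6, C_2 ≅ Z^4.

∂_1: C_1 → C_0 sends each edge [p,q] (with p < q) to q − p.
This gives a 4×6 integer matrix of rank 3; reducing to Smith normal form yields diagonal entries (1,1,1).

Boundary ∂_2: C_2 → C_1 sends each 2-simplex [p,q,r] to [q,r] − [p,r] + [p,q]. For instance
  ∂[v_0,v_2,v_3] = [v_2,v_3] − [v_0,v_3] + [v_0,v_2],
  ∂[v_0,v_1,v_2] = [v_1,v_2] − [v_0,v_2] + [v_0,v_1].
The 6×4 boundary matrix has rank 3 and Smith normal form diag(1,1,1).

Computing H_k = (kernel of ∂_k) / (image of ∂_{k+1}):

  H_0: rank C_0 − rank ∂_1 = 4 − 3 = 1, and the invariant factors of ∂_1 are all 1, so H_0 = Z.
  H_1: rank ker ∂_1 − rank ∂_2 = (6 − 3) − 3 = 0, and the invariant factors of ∂_2 are all 1, so H_1 = 0.
  H_2: rank ker ∂_2 − rank ∂_3 = (4 − 3) − 0 = 1, and there is no ∂_3, so H_2 = Z.

H_0 ≅ Z,  H_1 = 0,  H_2 ≅ Z.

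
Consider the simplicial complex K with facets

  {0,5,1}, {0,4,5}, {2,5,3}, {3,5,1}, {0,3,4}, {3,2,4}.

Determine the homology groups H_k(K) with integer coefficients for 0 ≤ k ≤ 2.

Order the vertices as 0 < 1 < 2 < 3 < 4 < 5. Listing each simplex with vertices in this order, K has dimension 2 with simplices:

  0-simplices (6): [0], [1], [2], [3], [4], [5]
  1-simplices (12): [0,1], [0,3], [0,4], [0,5], [1,3], [1,5], [2,3], [2,4], [2,5], [3,4], [3,5], [4,5]
  2-simplices (6): [0,1,5], [0,3,4], [0,4,5], [1,3,5], [2,3,4], [2,3,5]

giving chain groups C_0 ≅ Z^6, C_1 ≅ Z^12, C_2 ≅ Z^6.

Boundary ∂_1: C_1 → C_0 maps an edge to its endpoints' difference, ∂[p,q] = q − p.
This gives a 6×12 integer matrix of rank 5; reducing to Smith normal form yields diagonal entries (1,1,1,1,1).

∂_2: C_2 → C_1 maps a triangle to the signed sum of its edges. For instance
  ∂[0,1,5] = [1,5] − [0,5] + [0,1],
  ∂[0,4,5] = [4,5] − [0,5] + [0,4].
The resulting 12×6 matrix has rank 6, and its Smith normal form has invariant factors (1,1,1,1,1,1).

From H_k ≅ ker(∂_k) / im(∂_{k+1}) we obtain:

  H_0: rank C_0 − rank ∂_1 = 6 − 5 = 1, and the invariant factors of ∂_1 are all 1, so H_0 ≅ Z.
  H_1: rank ker ∂_1 − rank ∂_2 = (12 − 5) − 6 = 1, and the invariant factors of ∂_2 are all 1, so H_1 ≅ Z.
  H_2: rank ker ∂_2 − rank ∂_3 = (6 − 6) − 0 = 0, and there is no ∂_3, so H_2 ≅ 0.

(K is a triangulation of the cylinder S^1 x I.)

H_0 ≅ Z,  H_1 ≅ Z,  H_2 = 0.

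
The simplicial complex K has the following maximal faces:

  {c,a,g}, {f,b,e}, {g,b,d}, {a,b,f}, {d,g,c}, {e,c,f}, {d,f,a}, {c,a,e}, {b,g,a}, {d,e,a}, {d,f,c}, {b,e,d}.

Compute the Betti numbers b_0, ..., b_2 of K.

We work with the vertex ordering a < b < c < d < e < f < g. The simplices of K, each written with vertices in increasing order, are:

  0-simplices (7): a, b, c, d, e, f, g
  1-simplices (18): ab, ac, ad, ae, af, ag, bd, be, bf, bg, cd, ce, cf, cg, de, df, dg, ef
  2-simplices (12): abf, abg, ace, acg, ade, adf, bde, bdg, bef, cdf, cdg, cef

giving chain groups C_0 ≅ Z^7, C_1 ≅ Z^18, C_2 ≅ Z^12.

The boundary map ∂_1: C_1 → C_0 is given by ∂[p,q] = [q] − [p]. For instance
  ∂ae = e − a.
The resulting 7×18 matrix has rank 6, and its Smith normal form has invariant factors (1,1,1,1,1,1).

The boundary map ∂_2: C_2 → C_1 acts by ∂[p,q,r] = [q,r] − [p,r] + [p,q]. For instance
  ∂bef = ef − bf + be,
  ∂ade = de − ae + ad.
As a 18×12 matrix over Z this has rank 12, with invariant factors (1,1,1,1,1,1,1,1,1,1,1,2).

From H_k ≅ ker(∂_k) / im(∂_{k+1}) we obtain:

  H_0: rank C_0 − rank ∂_1 = 7 − 6 = 1, and the invariant factors of ∂_1 are all 1, so H_0 = Z.
  H_1: rank ker ∂_1 − rank ∂_2 = (18 − 6) − 12 = 0, and ∂_2 has invariant factor 2 > 1, so H_1 = Z/2Z.
  H_2: rank ker ∂_2 − rank ∂_3 = (12 − 12) − 0 = 0, and there is no ∂_3, so H_2 = 0.

Hence the Betti numbers are b_0 = 1, b_1 = 0, b_2 = 0.

b_0 = 1, b_1 = 0, b_2 = 0.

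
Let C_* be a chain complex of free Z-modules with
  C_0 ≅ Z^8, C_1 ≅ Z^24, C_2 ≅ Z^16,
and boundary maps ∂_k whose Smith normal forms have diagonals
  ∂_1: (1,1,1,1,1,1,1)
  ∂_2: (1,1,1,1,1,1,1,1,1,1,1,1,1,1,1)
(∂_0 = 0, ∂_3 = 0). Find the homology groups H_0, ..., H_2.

H_0 = Z,  H_1 = Z^2,  H_2 = Z.

H_0: b_0 = 8 − 0 − 7 = 1; torsion from ∂_1 factors > 1: none. So H_0 = Z.
H_1: b_1 = 24 − 7 − 15 = 2; torsion from ∂_2 factors > 1: none. So H_1 = Z^2.
H_2: b_2 = 16 − 15 − 0 = 1; torsion from ∂_3 factors > 1: none. So H_2 = Z.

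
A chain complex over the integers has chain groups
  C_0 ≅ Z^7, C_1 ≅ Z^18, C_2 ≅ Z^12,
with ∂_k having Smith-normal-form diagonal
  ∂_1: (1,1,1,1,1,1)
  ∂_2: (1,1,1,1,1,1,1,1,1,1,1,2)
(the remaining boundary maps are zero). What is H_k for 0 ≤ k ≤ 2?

H_0: b_0 = 7 − 0 − 6 = 1; torsion from ∂_1 factors > 1: none. So H_0 = Z.
H_1: b_1 = 18 − 6 − 12 = 0; torsion from ∂_2 factors > 1: [2]. So H_1 = Z/2.
H_2: b_2 = 12 − 12 − 0 = 0; torsion from ∂_3 factors > 1: none. So H_2 = 0.

H_0 = Z,  H_1 = Z/2,  H_2 = 0.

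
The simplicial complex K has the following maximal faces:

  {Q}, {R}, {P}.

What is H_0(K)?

Fix the vertex order P < Q < R and write every simplex with vertices in increasing order. Then dim K = 0 and the simplices of K are:

  0-simplices (3): P, Q, R

Hence C_0 ≅ Z^3.

Now H_k = ker ∂_k / im ∂_{k+1}, so:

  H_0: rank C_0 − rank ∂_1 = 3 − 0 = 3, and there is no ∂_1, so H_0 = Z^3.

H_0 = Z^3.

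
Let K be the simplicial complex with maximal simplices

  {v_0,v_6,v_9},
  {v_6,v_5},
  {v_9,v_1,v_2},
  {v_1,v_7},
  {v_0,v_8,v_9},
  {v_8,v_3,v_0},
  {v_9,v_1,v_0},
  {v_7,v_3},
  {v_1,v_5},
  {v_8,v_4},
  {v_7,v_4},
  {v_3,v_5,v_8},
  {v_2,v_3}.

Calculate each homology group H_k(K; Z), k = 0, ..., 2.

H_0 = Z,  H_1 = Z^5,  H_2 = 0.

Order the vertices as v_0 < v_1 < v_2 < v_3 < v_4 < v_5 < v_6 < v_7 < v_8 < v_9. Listing each simplex with vertices in this order, K has dimension 2 with simplices:

  0-simplices (10): [v_0], [v_1], [v_2], [v_3], [v_4], [v_5], [v_6], [v_7], [v_8], [v_9]
  1-simplices (20): (20 of them)
  2-simplices (6): [v_0,v_1,v_9], [v_0,v_3,v_8], [v_0,v_6,v_9], [v_0,v_8,v_9], [v_1,v_2,v_9], [v_3,v_5,v_8]

so the chain groups are C_0 ≅ Z^10, C_1 ≅ Z^20, C_2 ≅ Z^6.

∂_1: C_1 → C_0 is given by ∂[p,q] = [q] − [p]. For instance
  ∂[v_3,v_5] = [v_5] − [v_3].
As a 10×20 matrix over Z this has rank 9, with invariant factors (1,1,1,1,1,1,1,1,1).

Boundary ∂_2: C_2 → C_1 maps a triangle to the signed sum of its edges. For instance
  ∂[v_3,v_5,v_8] = [v_5,v_8] − [v_3,v_8] + [v_3,v_5],
  ∂[v_1,v_2,v_9] = [v_2,v_9] − [v_1,v_9] + [v_1,v_2].
The resulting 20×6 matrix has rank 6, and its Smith normal form has invariant factors (1,1,1,1,1,1).

From H_k ≅ ker(∂_k) / im(∂_{k+1}) we obtain:

  H_0: rank C_0 − rank ∂_1 = 10 − 9 = 1, and the invariant factors of ∂_1 are all 1, so H_0 = Z.
  H_1: rank ker ∂_1 − rank ∂_2 = (20 − 9) − 6 = 5, and the invariant factors of ∂_2 are all 1, so H_1 = Z^5.
  H_2: rank ker ∂_2 − rank ∂_3 = (6 − 6) − 0 = 0, and there is no ∂_3, so H_2 = 0.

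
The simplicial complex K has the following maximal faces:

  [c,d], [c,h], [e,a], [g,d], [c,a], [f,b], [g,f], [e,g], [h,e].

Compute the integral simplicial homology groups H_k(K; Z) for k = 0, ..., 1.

H_0 = Z,  H_1 = Z^2.

We work with the vertex ordering a < b < c < d < e < f < g < h. The simplices of K, each written with vertices in increasing order, are:

  0-simplices (8): a, b, c, d, e, f, g, h
  1-simplices (9): ac, ae, bf, cd, ch, dg, eg, eh, fg

Hence C_0 ≅ Z^8, C_1 ≅ Z^9.

Boundary ∂_1: C_1 → C_0 sends each edge [p,q] (with p < q) to q − p. For instance
  ∂bf = f − b.
This gives a 8×9 integer matrix of rank 7; reducing to Smith normal form yields diagonal entries (1,1,1,1,1,1,1).

Reading off H_k = ker ∂_k / im ∂_{k+1}:

  H_0: rank C_0 − rank ∂_1 = 8 − 7 = 1, and the invariant factors of ∂_1 are all 1, so H_0 ≅ Z.
  H_1: rank ker ∂_1 − rank ∂_2 = (9 − 7) − 0 = 2, and there is no ∂_2, so H_1 ≅ Z^2.

As a check, the Euler characteristic is 8 − 9 = -1, which agrees with 1 − 2 = -1.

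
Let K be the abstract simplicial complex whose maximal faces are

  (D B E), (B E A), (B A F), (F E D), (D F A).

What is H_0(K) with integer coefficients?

H_0 = Z.

Take the total order A < B < D < E < F on the vertex set. Then K (dimension 2) consists of the simplices:

  0-simplices (5): A, B, D, E, F
  1-simplices (10): AB, AD, AE, AF, BD, BE, BF, DE, DF, EF
  2-simplices (5): ABE, ABF, ADF, BDE, DEF

so the chain groups are C_0 ≅ Z^5, C_1 ≅ Z^10, C_2 ≅ Z^5.

The boundary map ∂_1: C_1 → C_0 is given by ∂[p,q] = [q] − [p]. For instance
  ∂AD = D − A.
The 5×10 boundary matrix has rank 4 and Smith normal form diag(1,1,1,1).

The boundary map ∂_2: C_2 → C_1 acts by ∂[p,q,r] = [q,r] − [p,r] + [p,q]. For instance
  ∂DEF = EF − DF + DE,
  ∂ABE = BE − AE + AB.
The resulting 10×5 matrix has rank 5, and its Smith normal form has invariant factors (1,1,1,1,1).

From H_k ≅ ker(∂_k) / im(∂_{k+1}) we obtain:

  H_0: rank C_0 − rank ∂_1 = 5 − 4 = 1, and the invariant factors of ∂_1 are all 1, so H_0 = Z.

(K is a triangulation of the Möbius band.)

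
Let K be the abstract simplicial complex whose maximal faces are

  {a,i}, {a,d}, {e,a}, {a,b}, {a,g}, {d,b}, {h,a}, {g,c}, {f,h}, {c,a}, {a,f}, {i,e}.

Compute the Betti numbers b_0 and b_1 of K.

Fix the vertex order a < b < c < d < e < f < g < h < i and write every simplex with vertices in increasing order. Then dim K = 1 and the simplices of K are:

  0-simplices (9): a, b, c, d, e, f, g, h, i
  1-simplices (12): ab, ac, ad, ae, af, ag, ah, ai, bd, cg, ei, fh

so the chain groups are C_0 ≅ Z^9, C_1 ≅ Z^12.

∂_1: C_1 → C_0 sends each edge [p,q] (with p < q) to q − p. For instance
  ∂ah = h − a.
The 9×12 boundary matrix has rank 8 and Smith normal form diag(1,1,1,1,1,1,1,1).

Computing H_k = (kernel of ∂_k) / (image of ∂_{k+1}):

  H_0: rank C_0 − rank ∂_1 = 9 − 8 = 1, and the invariant factors of ∂_1 are all 1, so H_0 = Z.
  H_1: rank ker ∂_1 − rank ∂_2 = (12 − 8) − 0 = 4, and there is no ∂_2, so H_1 = Z^4.

As a check, the Euler characteristic is 9 − 12 = -3, which agrees with 1 − 4 = -3.
(K is a triangulation of a wedge of 4 circles.)

Hence the Betti numbers are b_0 = 1, b_1 = 4.

b_0 = 1, b_1 = 4.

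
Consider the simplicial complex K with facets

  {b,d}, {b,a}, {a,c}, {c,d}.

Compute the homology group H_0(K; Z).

Fix the vertex order a < b < c < d and write every simplex with vertices in increasing order. Then dim K = 1 and the simplices of K are:

  0-simplices (4): a, b, c, d
  1-simplices (4): ab, ac, bd, cd

giving chain groups C_0 ≅ Z^4, C_1 ≅ Z^4.

∂_1: C_1 → C_0 maps an edge to its endpoints' difference, ∂[p,q] = q − p. For instance
  ∂cd = d − c.
As a 4×4 matrix over Z this has rank 3, with invariant factors (1,1,1).

Computing H_k = (kernel of ∂_k) / (image of ∂_{k+1}):

  H_0: rank C_0 − rank ∂_1 = 4 − 3 = 1, and the invariant factors of ∂_1 are all 1, so H_0 ≅ Z.

H_0 ≅ Z.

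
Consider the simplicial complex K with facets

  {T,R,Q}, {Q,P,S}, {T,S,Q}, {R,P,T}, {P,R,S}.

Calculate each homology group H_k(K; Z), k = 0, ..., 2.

H_0 ≅ Z,  H_1 ≅ Z,  H_2 = 0.

We work with the vertex ordering P < Q < R < S < T. The simplices of K, each written with vertices in increasing order, are:

  0-simplices (5): P, Q, R, S, T
  1-simplices (10): PQ, PR, PS, PT, QR, QS, QT, RS, RT, ST
  2-simplices (5): PQS, PRS, PRT, QRT, QST

so the chain groups are C_0 ≅ Z^5, C_1 ≅ Z^10, C_2 ≅ Z^5.

Boundary ∂_1: C_1 → C_0 is given by ∂[p,q] = [q] − [p]. For instance
  ∂RS = S − R.
The resulting 5×10 matrix has rank 4, and its Smith normal form has invariant factors (1,1,1,1).

The boundary map ∂_2: C_2 → C_1 maps a triangle to the signed sum of its edges. For instance
  ∂QRT = RT − QT + QR,
  ∂QST = ST − QT + QS.
As a 10×5 matrix over Z this has rank 5, with invariant factors (1,1,1,1,1).

Reading off H_k = ker ∂_k / im ∂_{k+1}:

  H_0: rank C_0 − rank ∂_1 = 5 − 4 = 1, and the invariant factors of ∂_1 are all 1, so H_0 ≅ Z.
  H_1: rank ker ∂_1 − rank ∂_2 = (10 − 4) − 5 = 1, and the invariant factors of ∂_2 are all 1, so H_1 ≅ Z.
  H_2: rank ker ∂_2 − rank ∂_3 = (5 − 5) − 0 = 0, and there is no ∂_3, so H_2 ≅ 0.

As a check, the Euler characteristic is 5 − 10 + 5 = 0, which agrees with 1 − 1 + 0 = 0.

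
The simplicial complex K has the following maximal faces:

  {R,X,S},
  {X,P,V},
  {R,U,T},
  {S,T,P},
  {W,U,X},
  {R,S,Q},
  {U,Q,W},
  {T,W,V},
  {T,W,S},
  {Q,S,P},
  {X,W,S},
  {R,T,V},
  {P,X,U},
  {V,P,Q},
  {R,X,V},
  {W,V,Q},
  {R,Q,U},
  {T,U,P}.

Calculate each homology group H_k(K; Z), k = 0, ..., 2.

Take the total order P < Q < R < S < T < U < V < W < X on the vertex set. Then K (dimension 2) consists of the simplices:

  0-simplices (9): P, Q, R, S, T, U, V, W, X
  1-simplices (27): PQ, PS, PT, PU, PV, PX, QR, QS, QU, QV, QW, RS, RT, RU, RV, RX, ST, SW, SX, TU, TV, TW, UW, UX, VW, VX, WX
  2-simplices (18): PQS, PQV, PST, PTU, PUX, PVX, QRS, QRU, QUW, QVW, RSX, RTU, RTV, RVX, STW, SWX, TVW, UWX

giving chain groups C_0 ≅ Z^9, C_1 ≅ Z^27, C_2 ≅ Z^18.

The boundary map ∂_1: C_1 → C_0 is given by ∂[p,q] = [q] − [p]. For instance
  ∂RT = T − R.
The resulting 9×27 matrix has rank 8, and its Smith normal form has invariant factors (1,1,1,1,1,1,1,1).

The boundary map ∂_2: C_2 → C_1 sends each 2-simplex [p,q,r] to [q,r] − [p,r] + [p,q]. For instance
  ∂UWX = WX − UX + UW,
  ∂RTU = TU − RU + RT.
The resulting 27×18 matrix has rank 17, and its Smith normal form has invariant factors (1,1,1,1,1,1,1,1,1,1,1,1,1,1,1,1,1).

Now H_k = ker ∂_k / im ∂_{k+1}, so:

  H_0: rank C_0 − rank ∂_1 = 9 − 8 = 1, and the invariant factors of ∂_1 are all 1, so H_0 ≅ Z.
  H_1: rank ker ∂_1 − rank ∂_2 = (27 − 8) − 17 = 2, and the invariant factors of ∂_2 are all 1, so H_1 ≅ Z^2.
  H_2: rank ker ∂_2 − rank ∂_3 = (18 − 17) − 0 = 1, and there is no ∂_3, so H_2 ≅ Z.

H_0 ≅ Z,  H_1 ≅ Z^2,  H_2 ≅ Z.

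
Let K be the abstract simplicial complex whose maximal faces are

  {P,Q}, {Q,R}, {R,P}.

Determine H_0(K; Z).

H_0 ≅ Z.

Take the total order P < Q < R on the vertex set. Then K (dimension 1) consists of the simplices:

  0-simplices (3): P, Q, R
  1-simplices (3): PQ, PR, QR

Hence C_0 ≅ Z^3, C_1 ≅ Z^3.

Boundary ∂_1: C_1 → C_0 sends each edge [p,q] (with p < q) to q − p.
The 3×3 boundary matrix has rank 2 and Smith normal form diag(1,1).

Now H_k = ker ∂_k / im ∂_{k+1}, so:

  H_0: rank C_0 − rank ∂_1 = 3 − 2 = 1, and the invariant factors of ∂_1 are all 1, so H_0 = Z.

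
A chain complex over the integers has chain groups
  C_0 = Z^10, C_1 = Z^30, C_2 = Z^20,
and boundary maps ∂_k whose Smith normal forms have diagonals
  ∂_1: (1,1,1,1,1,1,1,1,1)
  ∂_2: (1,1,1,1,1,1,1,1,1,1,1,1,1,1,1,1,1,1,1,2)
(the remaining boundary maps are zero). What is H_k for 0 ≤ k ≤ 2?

H_0 = Z,  H_1 = Z ⊕ Z/2Z,  H_2 = 0.

H_0: b_0 = 10 − 0 − 9 = 1; torsion from ∂_1 factors > 1: none. So H_0 = Z.
H_1: b_1 = 30 − 9 − 20 = 1; torsion from ∂_2 factors > 1: [2]. So H_1 = Z ⊕ Z/2Z.
H_2: b_2 = 20 − 20 − 0 = 0; torsion from ∂_3 factors > 1: none. So H_2 = 0.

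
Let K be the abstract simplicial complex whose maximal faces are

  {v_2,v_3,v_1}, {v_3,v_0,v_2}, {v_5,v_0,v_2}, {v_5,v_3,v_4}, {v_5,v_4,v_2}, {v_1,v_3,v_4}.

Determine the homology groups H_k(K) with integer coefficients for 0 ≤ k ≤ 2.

H_0 = Z,  H_1 = Z,  H_2 = 0.

Order the vertices as v_0 < v_1 < v_2 < v_3 < v_4 < v_5. Listing each simplex with vertices in this order, K has dimension 2 with simplices:

  0-simplices (6): [v_0], [v_1], [v_2], [v_3], [v_4], [v_5]
  1-simplices (12): [v_0,v_2], [v_0,v_3], [v_0,v_5], [v_1,v_2], [v_1,v_3], [v_1,v_4], [v_2,v_3], [v_2,v_4], [v_2,v_5], [v_3,v_4], [v_3,v_5], [v_4,v_5]
  2-simplices (6): [v_0,v_2,v_3], [v_0,v_2,v_5], [v_1,v_2,v_3], [v_1,v_3,v_4], [v_2,v_4,v_5], [v_3,v_4,v_5]

Hence C_0 ≅ Z^6, C_1 ≅ Z^12, C_2 ≅ Z^6.

∂_1: C_1 → C_0 maps an edge to its endpoints' difference, ∂[p,q] = q − p. For instance
  ∂[v_3,v_5] = [v_5] − [v_3].
This gives a 6×12 integer matrix of rank 5; reducing to Smith normal form yields diagonal entries (1,1,1,1,1).

Boundary ∂_2: C_2 → C_1 sends each 2-simplex [p,q,r] to [q,r] − [p,r] + [p,q]. For instance
  ∂[v_0,v_2,v_5] = [v_2,v_5] − [v_0,v_5] + [v_0,v_2],
  ∂[v_1,v_3,v_4] = [v_3,v_4] − [v_1,v_4] + [v_1,v_3].
The resulting 12×6 matrix has rank 6, and its Smith normal form has invariant factors (1,1,1,1,1,1).

Reading off H_k = ker ∂_k / im ∂_{k+1}:

  H_0: rank C_0 − rank ∂_1 = 6 − 5 = 1, and the invariant factors of ∂_1 are all 1, so H_0 ≅ Z.
  H_1: rank ker ∂_1 − rank ∂_2 = (12 − 5) − 6 = 1, and the invariant factors of ∂_2 are all 1, so H_1 ≅ Z.
  H_2: rank ker ∂_2 − rank ∂_3 = (6 − 6) − 0 = 0, and there is no ∂_3, so H_2 ≅ 0.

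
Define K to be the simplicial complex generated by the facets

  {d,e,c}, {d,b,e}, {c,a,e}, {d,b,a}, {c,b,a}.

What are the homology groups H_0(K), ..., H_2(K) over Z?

H_0 = Z,  H_1 = Z,  H_2 = 0.

Fix the vertex order a < b < c < d < e and write every simplex with vertices in increasing order. Then dim K = 2 and the simplices of K are:

  0-simplices (5): a, b, c, d, e
  1-simplices (10): ab, ac, ad, ae, bc, bd, be, cd, ce, de
  2-simplices (5): abc, abd, ace, bde, cde

so the chain groups are C_0 ≅ Z^5, C_1 ≅ Z^10, C_2 ≅ Z^5.

Boundary ∂_1: C_1 → C_0 sends each edge [p,q] (with p < q) to q − p. For instance
  ∂be = e − b.
As a 5×10 matrix over Z this has rank 4, with invariant factors (1,1,1,1).

∂_2: C_2 → C_1 sends each 2-simplex [p,q,r] to [q,r] − [p,r] + [p,q]. For instance
  ∂cde = de − ce + cd,
  ∂abd = bd − ad + ab.
As a 10×5 matrix over Z this has rank 5, with invariant factors (1,1,1,1,1).

From H_k ≅ ker(∂_k) / im(∂_{k+1}) we obtain:

  H_0: rank C_0 − rank ∂_1 = 5 − 4 = 1, and the invariant factors of ∂_1 are all 1, so H_0 ≅ Z.
  H_1: rank ker ∂_1 − rank ∂_2 = (10 − 4) − 5 = 1, and the invariant factors of ∂_2 are all 1, so H_1 ≅ Z.
  H_2: rank ker ∂_2 − rank ∂_3 = (5 − 5) − 0 = 0, and there is no ∂_3, so H_2 ≅ 0.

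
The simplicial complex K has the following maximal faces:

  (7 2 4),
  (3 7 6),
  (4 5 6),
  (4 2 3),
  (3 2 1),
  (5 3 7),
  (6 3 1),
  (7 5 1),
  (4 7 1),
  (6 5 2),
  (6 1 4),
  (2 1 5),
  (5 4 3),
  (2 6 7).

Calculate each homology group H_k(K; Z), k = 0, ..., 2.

We work with the vertex ordering 1 < 2 < 3 < 4 < 5 < 6 < 7. The simplices of K, each written with vertices in increasing order, are:

  0-simplices (7): [1], [2], [3], [4], [5], [6], [7]
  1-simplices (21): [1,2], [1,3], [1,4], [1,5], [1,6], [1,7], [2,3], [2,4], [2,5], [2,6], [2,7], [3,4], [3,5], [3,6], [3,7], [4,5], [4,6], [4,7], [5,6], [5,7], [6,7]
  2-simplices (14): [1,2,3], [1,2,5], [1,3,6], [1,4,6], [1,4,7], [1,5,7], [2,3,4], [2,4,7], [2,5,6], [2,6,7], [3,4,5], [3,5,7], [3,6,7], [4,5,6]

giving chain groups C_0 ≅ Z^7, C_1 ≅ Z^21, C_2 ≅ Z^14.

Boundary ∂_1: C_1 → C_0 is given by ∂[p,q] = [q] − [p].
As a 7×21 matrix over Z this has rank 6, with invariant factors (1,1,1,1,1,1).

∂_2: C_2 → C_1 acts by ∂[p,q,r] = [q,r] − [p,r] + [p,q]. For instance
  ∂[1,2,5] = [2,5] − [1,5] + [1,2],
  ∂[4,5,6] = [5,6] − [4,6] + [4,5].
This gives a 21×14 integer matrix of rank 13; reducing to Smith normal form yields diagonal entries (1,1,1,1,1,1,1,1,1,1,1,1,1).

Computing H_k = (kernel of ∂_k) / (image of ∂_{k+1}):

  H_0: rank C_0 − rank ∂_1 = 7 − 6 = 1, and the invariant factors of ∂_1 are all 1, so H_0 = Z.
  H_1: rank ker ∂_1 − rank ∂_2 = (21 − 6) − 13 = 2, and the invariant factors of ∂_2 are all 1, so H_1 = Z^2.
  H_2: rank ker ∂_2 − rank ∂_3 = (14 − 13) − 0 = 1, and there is no ∂_3, so H_2 = Z.

As a check, the Euler characteristic is 7 − 21 + 14 = 0, which agrees with 1 − 2 + 1 = 0.
(K is a triangulation of the torus T^2.)

H_0 = Z,  H_1 = Z^2,  H_2 = Z.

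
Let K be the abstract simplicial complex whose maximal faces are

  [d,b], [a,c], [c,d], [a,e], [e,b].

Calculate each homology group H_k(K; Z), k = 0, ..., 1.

H_0 = Z,  H_1 = Z.

Fix the vertex order a < b < c < d < e and write every simplex with vertices in increasing order. Then dim K = 1 and the simplices of K are:

  0-simplices (5): a, b, c, d, e
  1-simplices (5): ac, ae, bd, be, cd

so the chain groups are C_0 ≅ Z^5, C_1 ≅ Z^5.

The boundary map ∂_1: C_1 → C_0 is given by ∂[p,q] = [q] − [p]. For instance
  ∂cd = d − c.
The resulting 5×5 matrix has rank 4, and its Smith normal form has invariant factors (1,1,1,1).

Now H_k = ker ∂_k / im ∂_{k+1}, so:

  H_0: rank C_0 − rank ∂_1 = 5 − 4 = 1, and the invariant factors of ∂_1 are all 1, so H_0 = Z.
  H_1: rank ker ∂_1 − rank ∂_2 = (5 − 4) − 0 = 1, and there is no ∂_2, so H_1 = Z.

As a check, the Euler characteristic is 5 − 5 = 0, which agrees with 1 − 1 = 0.
(K is a triangulation of the circle S^1.)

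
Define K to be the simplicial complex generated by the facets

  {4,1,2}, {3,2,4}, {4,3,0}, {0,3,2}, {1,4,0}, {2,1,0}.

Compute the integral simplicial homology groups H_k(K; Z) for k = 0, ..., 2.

H_0 = Z,  H_1 = 0,  H_2 = Z.

Take the total order 0 < 1 < 2 < 3 < 4 on the vertex set. Then K (dimension 2) consists of the simplices:

  0-simplices (5): [0], [1], [2], [3], [4]
  1-simplices (9): [0,1], [0,2], [0,3], [0,4], [1,2], [1,4], [2,3], [2,4], [3,4]
  2-simplices (6): [0,1,2], [0,1,4], [0,2,3], [0,3,4], [1,2,4], [2,3,4]

so the chain groups are C_0 ≅ Z^5, C_1 ≅ Z^9, C_2 ≅ Z^6.

∂_1: C_1 → C_0 maps an edge to its endpoints' difference, ∂[p,q] = q − p. For instance
  ∂[1,4] = [4] − [1].
The 5×9 boundary matrix has rank 4 and Smith normal form diag(1,1,1,1).

∂_2: C_2 → C_1 maps a triangle to the signed sum of its edges. For instance
  ∂[2,3,4] = [3,4] − [2,4] + [2,3],
  ∂[1,2,4] = [2,4] − [1,4] + [1,2].
As a 9×6 matrix over Z this has rank 5, with invariant factors (1,1,1,1,1).

Reading off H_k = ker ∂_k / im ∂_{k+1}:

  H_0: rank C_0 − rank ∂_1 = 5 − 4 = 1, and the invariant factors of ∂_1 are all 1, so H_0 = Z.
  H_1: rank ker ∂_1 − rank ∂_2 = (9 − 4) − 5 = 0, and the invariant factors of ∂_2 are all 1, so H_1 = 0.
  H_2: rank ker ∂_2 − rank ∂_3 = (6 − 5) − 0 = 1, and there is no ∂_3, so H_2 = Z.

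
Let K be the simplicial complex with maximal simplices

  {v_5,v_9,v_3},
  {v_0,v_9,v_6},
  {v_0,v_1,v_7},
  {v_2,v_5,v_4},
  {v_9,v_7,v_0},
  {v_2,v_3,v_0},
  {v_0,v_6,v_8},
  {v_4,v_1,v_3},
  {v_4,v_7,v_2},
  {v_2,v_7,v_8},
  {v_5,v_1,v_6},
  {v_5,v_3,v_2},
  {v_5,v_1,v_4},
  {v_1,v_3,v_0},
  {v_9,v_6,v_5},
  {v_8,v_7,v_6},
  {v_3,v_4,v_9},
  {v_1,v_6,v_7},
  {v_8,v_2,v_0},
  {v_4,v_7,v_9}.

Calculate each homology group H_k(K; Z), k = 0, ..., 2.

H_0 = Z,  H_1 = Z ⊕ Z_2,  H_2 = 0.

Fix the vertex order v_0 < v_1 < v_2 < v_3 < v_4 < v_5 < v_6 < v_7 < v_8 < v_9 and write every simplex with vertices in increasing order. Then dim K = 2 and the simplices of K are:

  0-simplices (10): [v_0], [v_1], [v_2], [v_3], [v_4], [v_5], [v_6], [v_7], [v_8], [v_9]
  1-simplices (30): (30 of them)
  2-simplices (20): (20 of them)

giving chain groups C_0 ≅ Z^10, C_1 ≅ Z^30, C_2 ≅ Z^20.

∂_1: C_1 → C_0 maps an edge to its endpoints' difference, ∂[p,q] = q − p. For instance
  ∂[v_0,v_7] = [v_7] − [v_0].
The resulting 10×30 matrix has rank 9, and its Smith normal form has invariant factors (1,1,1,1,1,1,1,1,1).

∂_2: C_2 → C_1 maps a triangle to the signed sum of its edges. For instance
  ∂[v_1,v_3,v_4] = [v_3,v_4] − [v_1,v_4] + [v_1,v_3],
  ∂[v_0,v_1,v_7] = [v_1,v_7] − [v_0,v_7] + [v_0,v_1].
This gives a 30×20 integer matrix of rank 20; reducing to Smith normal form yields diagonal entries (1,1,1,1,1,1,1,1,1,1,1,1,1,1,1,1,1,1,1,2).

Now H_k = ker ∂_k / im ∂_{k+1}, so:

  H_0: rank C_0 − rank ∂_1 = 10 − 9 = 1, and the invariant factors of ∂_1 are all 1, so H_0 ≅ Z.
  H_1: rank ker ∂_1 − rank ∂_2 = (30 − 9) − 20 = 1, and ∂_2 has invariant factor 2 > 1, so H_1 ≅ Z ⊕ Z_2.
  H_2: rank ker ∂_2 − rank ∂_3 = (20 − 20) − 0 = 0, and there is no ∂_3, so H_2 ≅ 0.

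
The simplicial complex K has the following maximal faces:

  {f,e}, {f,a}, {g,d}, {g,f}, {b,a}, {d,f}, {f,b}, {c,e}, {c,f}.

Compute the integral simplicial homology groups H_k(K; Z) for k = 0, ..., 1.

K has 7 vertices, 9 edges.
rank ∂_0 = 0, rank ∂_1 = 6 ⇒ b_0 = 7 − 0 − 6 = 1; all invariant factors of ∂_1 are 1 so no torsion. So H_0 ≅ Z.
rank ∂_1 = 6, rank ∂_2 = 0 ⇒ b_1 = 9 − 6 − 0 = 3. So H_1 ≅ Z^3.

H_0 = Z,  H_1 = Z^3.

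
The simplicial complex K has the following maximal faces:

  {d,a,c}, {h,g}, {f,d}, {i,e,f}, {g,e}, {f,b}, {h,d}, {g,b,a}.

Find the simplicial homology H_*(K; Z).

We work with the vertex ordering a < b < c < d < e < f < g < h < i. The simplices of K, each written with vertices in increasing order, are:

  0-simplices (9): a, b, c, d, e, f, g, h, i
  1-simplices (14): ab, ac, ad, ag, bf, bg, cd, df, dh, ef, eg, ei, fi, gh
  2-simplices (3): abg, acd, efi

giving chain groups C_0 ≅ Z^9, C_1 ≅ Z^14, C_2 ≅ Z^3.

Boundary ∂_1: C_1 → C_0 maps an edge to its endpoints' difference, ∂[p,q] = q − p. For instance
  ∂df = f − d.
As a 9×14 matrix over Z this has rank 8, with invariant factors (1,1,1,1,1,1,1,1).

Boundary ∂_2: C_2 → C_1 acts by ∂[p,q,r] = [q,r] − [p,r] + [p,q]. For instance
  ∂abg = bg − ag + ab,
  ∂efi = fi − ei + ef.
The resulting 14×3 matrix has rank 3, and its Smith normal form has invariant factors (1,1,1).

Reading off H_k = ker ∂_k / im ∂_{k+1}:

  H_0: rank C_0 − rank ∂_1 = 9 − 8 = 1, and the invariant factors of ∂_1 are all 1, so H_0 = Z.
  H_1: rank ker ∂_1 − rank ∂_2 = (14 − 8) − 3 = 3, and the invariant factors of ∂_2 are all 1, so H_1 = Z^3.
  H_2: rank ker ∂_2 − rank ∂_3 = (3 − 3) − 0 = 0, and there is no ∂_3, so H_2 = 0.

As a check, the Euler characteristic is 9 − 14 + 3 = -2, which agrees with 1 − 3 + 0 = -2.

H_0 ≅ Z,  H_1 ≅ Z^3,  H_2 = 0.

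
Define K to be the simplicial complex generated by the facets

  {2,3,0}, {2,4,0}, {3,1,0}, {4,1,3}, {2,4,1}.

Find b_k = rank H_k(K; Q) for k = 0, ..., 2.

b_0 = 1, b_1 = 1, b_2 = 0.

We work with the vertex ordering 0 < 1 < 2 < 3 < 4. The simplices of K, each written with vertices in increasing order, are:

  0-simplices (5): [0], [1], [2], [3], [4]
  1-simplices (10): [0,1], [0,2], [0,3], [0,4], [1,2], [1,3], [1,4], [2,3], [2,4], [3,4]
  2-simplices (5): [0,1,3], [0,2,3], [0,2,4], [1,2,4], [1,3,4]

giving chain groups C_0 ≅ Z^5, C_1 ≅ Z^10, C_2 ≅ Z^5.

The boundary map ∂_1: C_1 → C_0 is given by ∂[p,q] = [q] − [p].
The resulting 5×10 matrix has rank 4, and its Smith normal form has invariant factors (1,1,1,1).

∂_2: C_2 → C_1 acts by ∂[p,q,r] = [q,r] − [p,r] + [p,q]. For instance
  ∂[1,2,4] = [2,4] − [1,4] + [1,2],
  ∂[0,2,3] = [2,3] − [0,3] + [0,2].
As a 10×5 matrix over Z this has rank 5, with invariant factors (1,1,1,1,1).

Computing H_k = (kernel of ∂_k) / (image of ∂_{k+1}):

  H_0: rank C_0 − rank ∂_1 = 5 − 4 = 1, and the invariant factors of ∂_1 are all 1, so H_0 = Z.
  H_1: rank ker ∂_1 − rank ∂_2 = (10 − 4) − 5 = 1, and the invariant factors of ∂_2 are all 1, so H_1 = Z.
  H_2: rank ker ∂_2 − rank ∂_3 = (5 − 5) − 0 = 0, and there is no ∂_3, so H_2 = 0.

Hence the Betti numbers are b_0 = 1, b_1 = 1, b_2 = 0.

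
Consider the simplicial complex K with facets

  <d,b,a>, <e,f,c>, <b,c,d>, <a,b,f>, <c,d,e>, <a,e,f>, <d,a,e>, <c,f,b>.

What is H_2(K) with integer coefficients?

Order the vertices as a < b < c < d < e < f. Listing each simplex with vertices in this order, K has dimension 2 with simplices:

  0-simplices (6): a, b, c, d, e, f
  1-simplices (12): ab, ad, ae, af, bc, bd, bf, cd, ce, cf, de, ef
  2-simplices (8): abd, abf, ade, aef, bcd, bcf, cde, cef

giving chain groups C_0 ≅ Z^6, C_1 ≅ Z^12, C_2 ≅ Z^8.

∂_1: C_1 → C_0 maps an edge to its endpoints' difference, ∂[p,q] = q − p. For instance
  ∂ef = f − e.
As a 6×12 matrix over Z this has rank 5, with invariant factors (1,1,1,1,1).

Boundary ∂_2: C_2 → C_1 sends each 2-simplex [p,q,r] to [q,r] − [p,r] + [p,q]. For instance
  ∂bcd = cd − bd + bc,
  ∂abf = bf − af + ab.
This gives a 12×8 integer matrix of rank 7; reducing to Smith normal form yields diagonal entries (1,1,1,1,1,1,1).

From H_k ≅ ker(∂_k) / im(∂_{k+1}) we obtain:

  H_2: rank ker ∂_2 − rank ∂_3 = (8 − 7) − 0 = 1, and there is no ∂_3, so H_2 = Z.

H_2 ≅ Z.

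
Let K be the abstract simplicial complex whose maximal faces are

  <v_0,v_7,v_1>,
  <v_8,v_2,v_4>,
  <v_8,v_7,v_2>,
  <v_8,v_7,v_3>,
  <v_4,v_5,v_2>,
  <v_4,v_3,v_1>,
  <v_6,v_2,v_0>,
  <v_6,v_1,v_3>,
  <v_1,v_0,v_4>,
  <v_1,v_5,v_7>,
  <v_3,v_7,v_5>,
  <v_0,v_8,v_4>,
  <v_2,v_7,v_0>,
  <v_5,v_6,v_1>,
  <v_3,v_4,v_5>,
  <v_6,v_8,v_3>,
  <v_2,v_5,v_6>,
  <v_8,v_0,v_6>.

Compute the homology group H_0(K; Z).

Fix the vertex order v_0 < v_1 < v_2 < v_3 < v_4 < v_5 < v_6 < v_7 < v_8 and write every simplex with vertices in increasing order. Then dim K = 2 and the simplices of K are:

  0-simplices (9): [v_0], [v_1], [v_2], [v_3], [v_4], [v_5], [v_6], [v_7], [v_8]
  1-simplices (27): (27 of them)
  2-simplices (18): (18 of them)

so the chain groups are C_0 ≅ Z^9, C_1 ≅ Z^27, C_2 ≅ Z^18.

∂_1: C_1 → C_0 is given by ∂[p,q] = [q] − [p]. For instance
  ∂[v_1,v_4] = [v_4] − [v_1].
The resulting 9×27 matrix has rank 8, and its Smith normal form has invariant factors (1,1,1,1,1,1,1,1).

Boundary ∂_2: C_2 → C_1 maps a triangle to the signed sum of its edges. For instance
  ∂[v_0,v_2,v_7] = [v_2,v_7] − [v_0,v_7] + [v_0,v_2],
  ∂[v_2,v_5,v_6] = [v_5,v_6] − [v_2,v_6] + [v_2,v_5].
The 27×18 boundary matrix has rank 18 and Smith normal form diag(1,1,1,1,1,1,1,1,1,1,1,1,1,1,1,1,1,2).

Now H_k = ker ∂_k / im ∂_{k+1}, so:

  H_0: rank C_0 − rank ∂_1 = 9 − 8 = 1, and the invariant factors of ∂_1 are all 1, so H_0 ≅ Z.

(K is a triangulation of the Klein bottle.)

H_0 ≅ Z.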